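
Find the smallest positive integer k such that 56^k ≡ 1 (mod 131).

130

The order of 56 must divide p − 1 = 130 = 2 · 5 · 13.
Divisors: 1, 2, 5, 10, 13, 26, 65, 130.
Check each in increasing order: 56^1 ≡ 56;  56^2 ≡ 123;  56^5 ≡ 47;  56^10 ≡ 113;  56^13 ≡ 73;  56^26 ≡ 89;  56^65 ≡ 130;  56^130 ≡ 1.
Smallest exponent giving 1 is 130.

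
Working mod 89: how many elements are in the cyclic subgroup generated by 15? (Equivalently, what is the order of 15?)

The order of 15 must divide p − 1 = 88 = 2^3 · 11.
Divisors: 1, 2, 4, 8, 11, 22, 44, 88.
Check each in increasing order: 15^1 ≡ 15;  15^2 ≡ 47;  15^4 ≡ 73;  15^8 ≡ 78;  15^11 ≡ 77;  15^22 ≡ 55;  15^44 ≡ 88;  15^88 ≡ 1.
Smallest exponent giving 1 is 88.

88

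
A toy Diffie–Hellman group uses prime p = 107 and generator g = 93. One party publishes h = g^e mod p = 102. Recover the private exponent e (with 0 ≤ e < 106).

Baby-step giant-step with m = ceil(sqrt(106)) = 11.
Baby table (93^j mod 107 for j=0..10):
  0:1  1:93  2:89  3:38  4:3  5:65  6:53  7:7
  8:9  9:88  10:52
Giant step factor: 93^(-11) ≡ 51 (mod 107).
Scan 102·51^i mod 107 for i = 0, 1, …:
  i=0: 102   i=1: 66   i=2: 49   i=3: 38
Match at i=3, j=3: e = 3·11 + 3 = 36.

36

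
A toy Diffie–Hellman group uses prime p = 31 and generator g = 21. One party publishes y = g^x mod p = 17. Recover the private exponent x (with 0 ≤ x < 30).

23

Successive powers of 21 modulo 31:
  21^0=1  21^1=21  21^2=7  21^3=23  21^4=18  21^5=6
  21^6=2  21^7=11  21^8=14  21^9=15  21^10=5  21^11=12
  21^12=4  21^13=22  21^14=28  21^15=30  21^16=10  21^17=24
  21^18=8  21^19=13  21^20=25  21^21=29  21^22=20  21^23=17
So 21^23 ≡ 17 (mod 31), giving x = 23.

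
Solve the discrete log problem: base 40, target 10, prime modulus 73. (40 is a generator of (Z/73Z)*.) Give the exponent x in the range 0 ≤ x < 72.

9

Baby-step giant-step with m = ceil(sqrt(72)) = 9.
Baby table (40^j mod 73 for j=0..8):
  0:1  1:40  2:67  3:52  4:36  5:53  6:3  7:47
  8:55
Giant step factor: 40^(-9) ≡ 22 (mod 73).
Scan 10·22^i mod 73 for i = 0, 1, …:
  i=0: 10   i=1: 1
Match at i=1, j=0: x = 1·9 + 0 = 9.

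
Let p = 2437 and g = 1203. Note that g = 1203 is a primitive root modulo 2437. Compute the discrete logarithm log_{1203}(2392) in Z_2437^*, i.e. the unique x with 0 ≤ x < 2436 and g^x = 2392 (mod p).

Baby-step giant-step with m = ceil(sqrt(2436)) = 50.
Baby table (1203^j mod 2437 for j=0..49):
  0:1  1:1203  2:2068  3:2064  4:2126  5:1165  6:220  7:1464
  8:1678  9:798  10:2253  11:415  12:2097  13:396  14:1173  15:96
  16:949  17:1131  18:747  19:1825  20:2175  21:1624  22:1635  23:246
  24:1061  25:1832  26:848  27:1478  28:1461  29:506  30:1905  31:935
  32:1348  33:1039  34:2173  35:1655  36:2373  37:992  38:1683  39:1939
  40:408  41:987  42:542  43:1347  44:2273  45:105  46:2028  47:247
  48:2264  49:1463
Giant step factor: 1203^(-50) ≡ 2319 (mod 2437).
Scan 2392·2319^i mod 2437 for i = 0, 1, …:
  i=0: 2392   i=1: 436   i=2: 2166   i=3: 297
  i=4: 1509   i=5: 2276   i=6: 1939
Match at i=6, j=39: x = 6·50 + 39 = 339.

339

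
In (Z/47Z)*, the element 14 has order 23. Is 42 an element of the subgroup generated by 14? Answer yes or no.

yes

42 ∈ ⟨14⟩ iff 42^23 ≡ 1 (mod 47), since |⟨14⟩| = 23.
42^23 mod 47 = 1.
Since 1 = 1, 42 lies in the subgroup.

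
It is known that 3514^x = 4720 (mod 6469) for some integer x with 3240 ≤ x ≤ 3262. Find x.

Compute 3514^3240 mod 6469 = 1225, then multiply by 3514 repeatedly:
  3514^3240=1225  3514^3241=2765  3514^3242=6241  3514^3243=964  3514^3244=4209
  3514^3245=2292  3514^3246=183  3514^3247=2631  3514^3248=1133  3514^3249=2927
  3514^3250=6237  3514^3251=6315  3514^3252=2240  3514^3253=5056  3514^3254=2910
  3514^3255=4720
Found 4720 at exponent 3255.

3255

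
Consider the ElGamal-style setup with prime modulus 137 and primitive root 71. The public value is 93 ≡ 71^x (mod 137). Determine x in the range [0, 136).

66

Baby-step giant-step with m = ceil(sqrt(136)) = 12.
Baby table (71^j mod 137 for j=0..11):
  0:1  1:71  2:109  3:67  4:99  5:42  6:105  7:57
  8:74  9:48  10:120  11:26
Giant step factor: 71^(-12) ≡ 78 (mod 137).
Scan 93·78^i mod 137 for i = 0, 1, …:
  i=0: 93   i=1: 130   i=2: 2   i=3: 19
  i=4: 112   i=5: 105
Match at i=5, j=6: x = 5·12 + 6 = 66.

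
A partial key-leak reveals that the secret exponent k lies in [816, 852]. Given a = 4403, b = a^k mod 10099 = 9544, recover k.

Compute 4403^816 mod 10099 = 8147, then multiply by 4403 repeatedly:
  4403^816=8147  4403^817=9692  4403^818=5601  4403^819=9544
Found 9544 at exponent 819.

819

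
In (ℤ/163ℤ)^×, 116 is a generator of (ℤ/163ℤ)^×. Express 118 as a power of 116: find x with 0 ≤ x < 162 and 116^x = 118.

28

Successive powers of 116 modulo 163:
  116^0=1  116^1=116  116^2=90  116^3=8  116^4=113  116^5=68
  116^6=64  116^7=89  116^8=55  116^9=23  116^10=60  116^11=114
  116^12=21  116^13=154  116^14=97  116^15=5  116^16=91  116^17=124
  116^18=40  116^19=76  116^20=14  116^21=157  116^22=119  116^23=112
  116^24=115  116^25=137  116^26=81  116^27=105  116^28=118
So 116^28 ≡ 118 (mod 163), giving x = 28.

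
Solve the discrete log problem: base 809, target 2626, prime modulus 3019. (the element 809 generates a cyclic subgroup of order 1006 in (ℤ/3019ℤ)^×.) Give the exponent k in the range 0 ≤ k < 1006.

76

Baby-step giant-step with m = ceil(sqrt(1006)) = 32.
Baby table (809^j mod 3019 for j=0..31):
  0:1  1:809  2:2377  3:2909  4:1580  5:1183  6:24  7:1302
  8:2706  9:379  10:1692  11:1221  12:576  13:1058  14:1545  15:39
  16:1361  17:2133  18:1748  19:1240  20:852  21:936  22:2474  23:2888
  24:2705  25:2589  26:2334  27:1331  28:2015  29:2894  30:1521  31:1756
Giant step factor: 809^(-32) ≡ 312 (mod 3019).
Scan 2626·312^i mod 3019 for i = 0, 1, …:
  i=0: 2626   i=1: 1163   i=2: 576
Match at i=2, j=12: k = 2·32 + 12 = 76.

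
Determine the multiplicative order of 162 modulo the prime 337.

14

The order of 162 must divide p − 1 = 336 = 2^4 · 3 · 7.
Divisors: 1, 2, 3, 4, 6, 7, 8, 12, 14, 16, 21, 24, 28, 42, 48, 56, 84, 112, 168, 336.
Check each in increasing order: 162^1 ≡ 162;  162^2 ≡ 295;  162^3 ≡ 273;  162^4 ≡ 79;  162^6 ≡ 52;  162^7 ≡ 336;  162^8 ≡ 175;  162^12 ≡ 8;  162^14 ≡ 1.
Smallest exponent giving 1 is 14.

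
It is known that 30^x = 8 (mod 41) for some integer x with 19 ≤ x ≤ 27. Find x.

Compute 30^19 mod 41 = 15, then multiply by 30 repeatedly:
  30^19=15  30^20=40  30^21=11  30^22=2  30^23=19
  30^24=37  30^25=3  30^26=8
Found 8 at exponent 26.

26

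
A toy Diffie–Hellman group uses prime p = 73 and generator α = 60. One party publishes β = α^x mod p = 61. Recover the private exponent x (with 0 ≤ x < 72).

62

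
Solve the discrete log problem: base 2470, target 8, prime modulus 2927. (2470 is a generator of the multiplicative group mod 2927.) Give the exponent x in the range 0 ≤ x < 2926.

118

Baby-step giant-step with m = ceil(sqrt(2926)) = 55.
Baby table (2470^j mod 2927 for j=0..54):
  0:1  1:2470  2:1032  3:2550  4:2523  5:227  6:1633  7:104
  8:2231  9:1956  10:1770  11:1889  12:192  13:66  14:2035  15:791
  16:1461  17:2606  18:347  19:2406  20:1010  21:896  22:308  23:2667
  24:1740  25:964  26:1429  27:2595  28:2447  29:2762  30:2230  31:2413
  32:738  33:2266  34:596  35:2766  36:402  37:687  38:2157  39:650
  40:1504  41:517  42:818  43:830  44:1200  45:1876  46:279  47:1285
  48:1082  49:189  50:1437  51:1866  52:1922  53:2673  54:1925
Giant step factor: 2470^(-55) ≡ 879 (mod 2927).
Scan 8·879^i mod 2927 for i = 0, 1, …:
  i=0: 8   i=1: 1178   i=2: 2231
Match at i=2, j=8: x = 2·55 + 8 = 118.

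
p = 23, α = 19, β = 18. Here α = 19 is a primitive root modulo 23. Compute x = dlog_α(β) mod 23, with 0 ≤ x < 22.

14

Successive powers of 19 modulo 23:
  19^0=1  19^1=19  19^2=16  19^3=5  19^4=3  19^5=11
  19^6=2  19^7=15  19^8=9  19^9=10  19^10=6  19^11=22
  19^12=4  19^13=7  19^14=18
So 19^14 ≡ 18 (mod 23), giving x = 14.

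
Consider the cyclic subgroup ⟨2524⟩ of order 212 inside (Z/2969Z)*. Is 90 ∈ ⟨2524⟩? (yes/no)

90 ∈ ⟨2524⟩ iff 90^212 ≡ 1 (mod 2969), since |⟨2524⟩| = 212.
90^212 mod 2969 = 1.
Since 1 = 1, 90 lies in the subgroup.

yes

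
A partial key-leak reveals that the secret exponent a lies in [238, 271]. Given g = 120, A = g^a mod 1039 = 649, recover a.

Compute 120^238 mod 1039 = 882, then multiply by 120 repeatedly:
  120^238=882  120^239=901  120^240=64  120^241=407  120^242=7
  120^243=840  120^244=17  120^245=1001  120^246=635  120^247=353
  120^248=800  120^249=412  120^250=607  120^251=110  120^252=732
  120^253=564  120^254=145  120^255=776  120^256=649
Found 649 at exponent 256.

256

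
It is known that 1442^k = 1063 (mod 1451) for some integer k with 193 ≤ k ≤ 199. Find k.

Compute 1442^193 mod 1451 = 218, then multiply by 1442 repeatedly:
  1442^193=218  1442^194=940  1442^195=246  1442^196=688  1442^197=1063
Found 1063 at exponent 197.

197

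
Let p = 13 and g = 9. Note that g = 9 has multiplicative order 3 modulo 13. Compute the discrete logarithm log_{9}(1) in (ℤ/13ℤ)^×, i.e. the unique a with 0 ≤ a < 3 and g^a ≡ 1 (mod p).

0

Successive powers of 9 modulo 13:
  9^0=1
So 9^0 ≡ 1 (mod 13), giving a = 0.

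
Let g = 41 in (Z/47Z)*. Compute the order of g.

46

The order of 41 must divide p − 1 = 46 = 2 · 23.
Divisors: 1, 2, 23, 46.
Check each in increasing order: 41^1 ≡ 41;  41^2 ≡ 36;  41^23 ≡ 46;  41^46 ≡ 1.
Smallest exponent giving 1 is 46.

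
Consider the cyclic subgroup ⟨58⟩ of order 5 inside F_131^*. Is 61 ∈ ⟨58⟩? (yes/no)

61 ∈ ⟨58⟩ iff 61^5 ≡ 1 (mod 131), since |⟨58⟩| = 5.
61^5 mod 131 = 1.
Since 1 = 1, 61 lies in the subgroup.

yes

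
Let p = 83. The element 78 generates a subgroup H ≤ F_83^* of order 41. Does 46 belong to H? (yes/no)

no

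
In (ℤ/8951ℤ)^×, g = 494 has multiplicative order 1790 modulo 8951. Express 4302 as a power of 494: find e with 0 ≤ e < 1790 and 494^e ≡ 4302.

1513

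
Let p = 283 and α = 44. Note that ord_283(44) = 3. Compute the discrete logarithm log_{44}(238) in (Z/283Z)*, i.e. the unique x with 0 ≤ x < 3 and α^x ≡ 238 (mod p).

2

Successive powers of 44 modulo 283:
  44^0=1  44^1=44  44^2=238
So 44^2 ≡ 238 (mod 283), giving x = 2.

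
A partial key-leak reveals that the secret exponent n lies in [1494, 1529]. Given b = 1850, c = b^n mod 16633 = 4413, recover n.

1508

Compute 1850^1494 mod 16633 = 3545, then multiply by 1850 repeatedly:
  1850^1494=3545  1850^1495=4848  1850^1496=3613  1850^1497=14217  1850^1498=4677
  1850^1499=3290  1850^1500=15455  1850^1501=16256  1850^1502=1136  1850^1503=5842
  1850^1504=12883  1850^1505=15094  1850^1506=13726  1850^1507=11142  1850^1508=4413
Found 4413 at exponent 1508.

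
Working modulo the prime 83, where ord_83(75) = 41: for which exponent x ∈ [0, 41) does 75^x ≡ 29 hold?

Successive powers of 75 modulo 83:
  75^0=1  75^1=75  75^2=64  75^3=69  75^4=29
So 75^4 ≡ 29 (mod 83), giving x = 4.

4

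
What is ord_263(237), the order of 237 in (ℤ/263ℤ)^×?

The order of 237 must divide p − 1 = 262 = 2 · 131.
Divisors: 1, 2, 131, 262.
Check each in increasing order: 237^1 ≡ 237;  237^2 ≡ 150;  237^131 ≡ 262;  237^262 ≡ 1.
Smallest exponent giving 1 is 262.

262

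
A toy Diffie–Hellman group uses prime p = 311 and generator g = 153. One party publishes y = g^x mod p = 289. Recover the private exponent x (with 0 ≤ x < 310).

98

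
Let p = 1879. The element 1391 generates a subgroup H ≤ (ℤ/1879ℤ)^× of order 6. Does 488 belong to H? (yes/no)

yes

488 ∈ ⟨1391⟩ iff 488^6 ≡ 1 (mod 1879), since |⟨1391⟩| = 6.
488^6 mod 1879 = 1.
Since 1 = 1, 488 lies in the subgroup.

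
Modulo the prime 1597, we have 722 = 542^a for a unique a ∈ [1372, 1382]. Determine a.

Compute 542^1372 mod 1597 = 981, then multiply by 542 repeatedly:
  542^1372=981  542^1373=1498  542^1374=640  542^1375=331  542^1376=538
  542^1377=942  542^1378=1121  542^1379=722
Found 722 at exponent 1379.

1379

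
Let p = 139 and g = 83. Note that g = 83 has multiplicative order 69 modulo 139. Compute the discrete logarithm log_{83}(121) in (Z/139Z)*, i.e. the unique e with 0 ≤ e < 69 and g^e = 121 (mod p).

25

Successive powers of 83 modulo 139:
  83^0=1  83^1=83  83^2=78  83^3=80  83^4=107  83^5=124
  83^6=6  83^7=81  83^8=51  83^9=63  83^10=86  83^11=49
  83^12=36  83^13=69  83^14=28  83^15=100  83^16=99  83^17=16
  83^18=77  83^19=136  83^20=29  83^21=44  83^22=38  83^23=96
  83^24=45  83^25=121
So 83^25 ≡ 121 (mod 139), giving e = 25.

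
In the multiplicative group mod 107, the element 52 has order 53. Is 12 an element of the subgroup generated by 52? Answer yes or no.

12 ∈ ⟨52⟩ iff 12^53 ≡ 1 (mod 107), since |⟨52⟩| = 53.
12^53 mod 107 = 1.
Since 1 = 1, 12 lies in the subgroup.

yes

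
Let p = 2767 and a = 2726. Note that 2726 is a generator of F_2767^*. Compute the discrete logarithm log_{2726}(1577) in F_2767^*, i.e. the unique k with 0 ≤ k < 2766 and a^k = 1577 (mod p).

155

Baby-step giant-step with m = ceil(sqrt(2766)) = 53.
Baby table (2726^j mod 2767 for j=0..52):
  0:1  1:2726  2:1681  3:254  4:654  5:856  6:875  7:96
  8:1598  9:890  10:2248  11:1910  12:1933  13:990  14:915  15:1223
  16:2430  17:2749  18:738  19:179  20:962  21:2063  22:1194  23:852
  24:1039  25:1673  26:582  27:1041  28:1591  29:1177  30:1549  31:132
  32:122  33:532  34:324  35:551  36:2312  37:2053  38:1604  39:644
  40:1266  41:667  42:323  43:592  44:631  45:1799  46:950  47:2555
  48:391  49:571  50:1492  51:2469  52:1150
Giant step factor: 2726^(-53) ≡ 2418 (mod 2767).
Scan 1577·2418^i mod 2767 for i = 0, 1, …:
  i=0: 1577   i=1: 260   i=2: 571
Match at i=2, j=49: k = 2·53 + 49 = 155.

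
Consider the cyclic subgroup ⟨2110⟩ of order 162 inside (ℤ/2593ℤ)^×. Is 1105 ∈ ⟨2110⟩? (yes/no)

no

1105 ∈ ⟨2110⟩ iff 1105^162 ≡ 1 (mod 2593), since |⟨2110⟩| = 162.
1105^162 mod 2593 = 1675.
Since 1675 ≠ 1, 1105 does not lie in the subgroup.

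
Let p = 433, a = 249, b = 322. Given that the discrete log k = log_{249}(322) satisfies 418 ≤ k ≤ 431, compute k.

422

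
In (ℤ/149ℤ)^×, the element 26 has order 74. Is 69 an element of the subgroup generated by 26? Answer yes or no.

69 ∈ ⟨26⟩ iff 69^74 ≡ 1 (mod 149), since |⟨26⟩| = 74.
69^74 mod 149 = 1.
Since 1 = 1, 69 lies in the subgroup.

yes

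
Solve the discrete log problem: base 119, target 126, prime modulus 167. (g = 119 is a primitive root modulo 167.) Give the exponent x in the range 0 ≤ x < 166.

Baby-step giant-step with m = ceil(sqrt(166)) = 13.
Baby table (119^j mod 167 for j=0..12):
  0:1  1:119  2:133  3:129  4:154  5:123  6:108  7:160
  8:2  9:71  10:99  11:91  12:141
Giant step factor: 119^(-13) ≡ 74 (mod 167).
Scan 126·74^i mod 167 for i = 0, 1, …:
  i=0: 126   i=1: 139   i=2: 99
Match at i=2, j=10: x = 2·13 + 10 = 36.

36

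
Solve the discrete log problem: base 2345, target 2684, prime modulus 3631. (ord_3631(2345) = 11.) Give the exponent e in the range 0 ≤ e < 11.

5

Successive powers of 2345 modulo 3631:
  2345^0=1  2345^1=2345  2345^2=1691  2345^3=343  2345^4=1884  2345^5=2684
So 2345^5 ≡ 2684 (mod 3631), giving e = 5.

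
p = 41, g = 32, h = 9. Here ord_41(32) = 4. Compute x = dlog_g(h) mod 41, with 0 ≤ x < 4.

3

Successive powers of 32 modulo 41:
  32^0=1  32^1=32  32^2=40  32^3=9
So 32^3 ≡ 9 (mod 41), giving x = 3.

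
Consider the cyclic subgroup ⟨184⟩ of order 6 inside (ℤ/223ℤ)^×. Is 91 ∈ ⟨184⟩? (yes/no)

no

⟨184⟩ has order 6; its elements mod 223 are {1, 39, 40, 183, 184, 222}.
91 is not in this set.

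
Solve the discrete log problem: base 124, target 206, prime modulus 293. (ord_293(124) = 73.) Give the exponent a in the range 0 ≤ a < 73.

9

Baby-step giant-step with m = ceil(sqrt(73)) = 9.
Baby table (124^j mod 293 for j=0..8):
  0:1  1:124  2:140  3:73  4:262  5:258  6:55  7:81
  8:82
Giant step factor: 124^(-9) ≡ 229 (mod 293).
Scan 206·229^i mod 293 for i = 0, 1, …:
  i=0: 206   i=1: 1
Match at i=1, j=0: a = 1·9 + 0 = 9.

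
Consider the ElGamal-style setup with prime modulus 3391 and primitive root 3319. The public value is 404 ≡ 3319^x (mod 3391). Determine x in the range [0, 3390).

908

Baby-step giant-step with m = ceil(sqrt(3390)) = 59.
Baby table (3319^j mod 3391 for j=0..58):
  0:1  1:3319  2:1793  3:3153  4:181  5:532  6:2388  7:1005
  8:2242  9:1344  10:1571  11:2182  12:2273  13:2503  14:2898  15:1586
  16:1102  17:2040  18:2324  19:2222  20:2784  21:3012  22:160  23:2044
  24:2036  25:2612  26:1832  27:345  28:2288  29:1423  30:2665  31:1407
  32:426  33:3238  34:843  35:342  36:2504  37:2826  38:3379  39:864
  40:2221  41:2856  42:1219  43:398  44:1863  45:1504  46:224  47:827
  48:1494  49:944  50:3243  51:483  52:2525  53:1314  54:340  55:2648
  56:2631  57:464  58:502
Giant step factor: 3319^(-59) ≡ 2840 (mod 3391).
Scan 404·2840^i mod 3391 for i = 0, 1, …:
  i=0: 404   i=1: 1202   i=2: 2334   i=3: 2546
  i=4: 1028   i=5: 3260   i=6: 970   i=7: 1308
  i=8: 1575   i=9: 271     …   i=14: 1381
  i=15: 2044
Match at i=15, j=23: x = 15·59 + 23 = 908.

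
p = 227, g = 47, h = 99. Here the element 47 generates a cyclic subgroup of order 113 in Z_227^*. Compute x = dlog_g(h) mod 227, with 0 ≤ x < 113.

98

Baby-step giant-step with m = ceil(sqrt(113)) = 11.
Baby table (47^j mod 227 for j=0..10):
  0:1  1:47  2:166  3:84  4:89  5:97  6:19  7:212
  8:203  9:7  10:102
Giant step factor: 47^(-11) ≡ 185 (mod 227).
Scan 99·185^i mod 227 for i = 0, 1, …:
  i=0: 99   i=1: 155   i=2: 73   i=3: 112
  i=4: 63   i=5: 78   i=6: 129   i=7: 30
  i=8: 102
Match at i=8, j=10: x = 8·11 + 10 = 98.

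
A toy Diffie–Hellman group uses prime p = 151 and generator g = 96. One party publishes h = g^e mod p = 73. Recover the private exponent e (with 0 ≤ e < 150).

57

Baby-step giant-step with m = ceil(sqrt(150)) = 13.
Baby table (96^j mod 151 for j=0..12):
  0:1  1:96  2:5  3:27  4:25  5:135  6:125  7:71
  8:21  9:53  10:105  11:114  12:72
Giant step factor: 96^(-13) ≡ 111 (mod 151).
Scan 73·111^i mod 151 for i = 0, 1, …:
  i=0: 73   i=1: 100   i=2: 77   i=3: 91
  i=4: 135
Match at i=4, j=5: e = 4·13 + 5 = 57.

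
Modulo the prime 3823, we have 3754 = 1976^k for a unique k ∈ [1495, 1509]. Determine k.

1500

Compute 1976^1495 mod 3823 = 773, then multiply by 1976 repeatedly:
  1976^1495=773  1976^1496=2071  1976^1497=1686  1976^1498=1703  1976^1499=888
  1976^1500=3754
Found 3754 at exponent 1500.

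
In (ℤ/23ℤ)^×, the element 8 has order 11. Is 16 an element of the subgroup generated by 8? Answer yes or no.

yes

16 ∈ ⟨8⟩ iff 16^11 ≡ 1 (mod 23), since |⟨8⟩| = 11.
16^11 mod 23 = 1.
Since 1 = 1, 16 lies in the subgroup.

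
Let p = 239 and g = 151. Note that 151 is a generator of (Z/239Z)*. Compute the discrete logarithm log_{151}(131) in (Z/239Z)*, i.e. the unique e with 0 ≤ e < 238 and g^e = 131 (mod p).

Baby-step giant-step with m = ceil(sqrt(238)) = 16.
Baby table (151^j mod 239 for j=0..15):
  0:1  1:151  2:96  3:156  4:134  5:158  6:197  7:111
  8:31  9:140  10:108  11:56  12:91  13:118  14:132  15:95
Giant step factor: 151^(-16) ≡ 48 (mod 239).
Scan 131·48^i mod 239 for i = 0, 1, …:
  i=0: 131   i=1: 74   i=2: 206   i=3: 89
  i=4: 209   i=5: 233   i=6: 190   i=7: 38
  i=8: 151
Match at i=8, j=1: e = 8·16 + 1 = 129.

129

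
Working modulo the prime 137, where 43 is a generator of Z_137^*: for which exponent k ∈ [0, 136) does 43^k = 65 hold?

116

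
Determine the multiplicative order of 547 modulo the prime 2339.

The order of 547 must divide p − 1 = 2338 = 2 · 7 · 167.
Divisors: 1, 2, 7, 14, 167, 334, 1169, 2338.
Check each in increasing order: 547^1 ≡ 547;  547^2 ≡ 2156;  547^7 ≡ 479;  547^14 ≡ 219;  547^167 ≡ 357;  547^334 ≡ 1143;  547^1169 ≡ 1.
Smallest exponent giving 1 is 1169.

1169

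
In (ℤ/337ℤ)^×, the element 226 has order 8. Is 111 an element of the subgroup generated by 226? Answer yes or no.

⟨226⟩ has order 8; its elements mod 337 are {1, 85, 111, 148, 189, 226, 252, 336}.
111 is in this set.

yes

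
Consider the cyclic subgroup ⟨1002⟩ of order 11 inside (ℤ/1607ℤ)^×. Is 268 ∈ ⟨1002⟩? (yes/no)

no

⟨1002⟩ has order 11; its elements mod 1607 are {1, 328, 444, 797, 828, 1002, 1046, 1082, 1236, 1356, 1522}.
268 is not in this set.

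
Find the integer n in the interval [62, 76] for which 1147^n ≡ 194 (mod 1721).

Compute 1147^62 mod 1721 = 1328, then multiply by 1147 repeatedly:
  1147^62=1328  1147^63=131  1147^64=530  1147^65=397  1147^66=1015
  1147^67=809  1147^68=304  1147^69=1046  1147^70=225  1147^71=1646
  1147^72=25  1147^73=1139  1147^74=194
Found 194 at exponent 74.

74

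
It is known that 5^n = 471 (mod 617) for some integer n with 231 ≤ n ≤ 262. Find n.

Compute 5^231 mod 617 = 182, then multiply by 5 repeatedly:
  5^231=182  5^232=293  5^233=231  5^234=538  5^235=222
  5^236=493  5^237=614  5^238=602  5^239=542  5^240=242
  5^241=593  5^242=497  5^243=17  5^244=85  5^245=425
  5^246=274  5^247=136  5^248=63  5^249=315  5^250=341
  5^251=471
Found 471 at exponent 251.

251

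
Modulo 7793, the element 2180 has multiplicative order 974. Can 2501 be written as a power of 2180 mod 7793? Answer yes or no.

no

2501 ∈ ⟨2180⟩ iff 2501^974 ≡ 1 (mod 7793), since |⟨2180⟩| = 974.
2501^974 mod 7793 = 1815.
Since 1815 ≠ 1, 2501 does not lie in the subgroup.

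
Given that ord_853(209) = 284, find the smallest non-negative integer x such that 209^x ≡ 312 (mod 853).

Baby-step giant-step with m = ceil(sqrt(284)) = 17.
Baby table (209^j mod 853 for j=0..16):
  0:1  1:209  2:178  3:523  4:123  5:117  6:569  7:354
  8:628  9:743  10:41  11:39  12:474  13:118  14:778  15:532
  16:298
Giant step factor: 209^(-17) ≡ 525 (mod 853).
Scan 312·525^i mod 853 for i = 0, 1, …:
  i=0: 312   i=1: 24   i=2: 658   i=3: 838
  i=4: 655   i=5: 116   i=6: 337   i=7: 354
Match at i=7, j=7: x = 7·17 + 7 = 126.

126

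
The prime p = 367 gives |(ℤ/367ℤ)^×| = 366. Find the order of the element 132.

The order of 132 must divide p − 1 = 366 = 2 · 3 · 61.
Divisors: 1, 2, 3, 6, 61, 122, 183, 366.
Check each in increasing order: 132^1 ≡ 132;  132^2 ≡ 175;  132^3 ≡ 346;  132^6 ≡ 74;  132^61 ≡ 1.
Smallest exponent giving 1 is 61.

61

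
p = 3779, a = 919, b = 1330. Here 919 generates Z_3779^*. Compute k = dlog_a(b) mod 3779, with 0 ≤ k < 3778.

Baby-step giant-step with m = ceil(sqrt(3778)) = 62.
Baby table (919^j mod 3779 for j=0..61):
  0:1  1:919  2:1844  3:1644  4:3015  5:778  6:751  7:2391
  8:1730  9:2690  10:644  11:2312  12:930  13:616  14:3033  15:2204
  16:3711  17:1751  18:3094  19:1578  20:2825  21:2  22:1838  23:3688
  24:3288  25:2251  26:1556  27:1502  28:1003  29:3460  30:1601  31:1288
  32:845  33:1860  34:1232  35:2287  36:629  37:3643  38:3502  39:2409
  40:3156  41:1871  42:4  43:3676  44:3597  45:2797  46:723  47:3112
  48:3004  49:2006  50:3141  51:3202  52:2576  53:1690  54:3720  55:2464
  56:795  57:1258  58:3507  59:3225  60:1039  61:2533
Giant step factor: 919^(-62) ≡ 1532 (mod 3779).
Scan 1330·1532^i mod 3779 for i = 0, 1, …:
  i=0: 1330   i=1: 679   i=2: 1003
Match at i=2, j=28: k = 2·62 + 28 = 152.

152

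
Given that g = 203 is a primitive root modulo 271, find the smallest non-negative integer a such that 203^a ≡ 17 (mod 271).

Baby-step giant-step with m = ceil(sqrt(270)) = 17.
Baby table (203^j mod 271 for j=0..16):
  0:1  1:203  2:17  3:199  4:18  5:131  6:35  7:59
  8:53  9:190  10:88  11:249  12:141  13:168  14:229  15:146
  16:99
Giant step factor: 203^(-17) ≡ 208 (mod 271).
Scan 17·208^i mod 271 for i = 0, 1, …:
  i=0: 17
Match at i=0, j=2: a = 0·17 + 2 = 2.

2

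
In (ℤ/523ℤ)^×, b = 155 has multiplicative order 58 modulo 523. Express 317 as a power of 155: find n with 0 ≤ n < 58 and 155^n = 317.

Baby-step giant-step with m = ceil(sqrt(58)) = 8.
Baby table (155^j mod 523 for j=0..7):
  0:1  1:155  2:490  3:115  4:43  5:389  6:150  7:238
Giant step factor: 155^(-8) ≡ 99 (mod 523).
Scan 317·99^i mod 523 for i = 0, 1, …:
  i=0: 317   i=1: 3   i=2: 297   i=3: 115
Match at i=3, j=3: n = 3·8 + 3 = 27.

27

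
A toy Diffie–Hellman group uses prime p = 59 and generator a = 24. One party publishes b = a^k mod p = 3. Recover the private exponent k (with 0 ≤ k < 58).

Baby-step giant-step with m = ceil(sqrt(58)) = 8.
Baby table (24^j mod 59 for j=0..7):
  0:1  1:24  2:45  3:18  4:19  5:43  6:29  7:47
Giant step factor: 24^(-8) ≡ 17 (mod 59).
Scan 3·17^i mod 59 for i = 0, 1, …:
  i=0: 3   i=1: 51   i=2: 41   i=3: 48
  i=4: 49   i=5: 7   i=6: 1
Match at i=6, j=0: k = 6·8 + 0 = 48.

48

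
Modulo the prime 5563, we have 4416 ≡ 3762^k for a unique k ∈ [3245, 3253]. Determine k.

Compute 3762^3245 mod 5563 = 4416, then multiply by 3762 repeatedly:
  3762^3245=4416
Found 4416 at exponent 3245.

3245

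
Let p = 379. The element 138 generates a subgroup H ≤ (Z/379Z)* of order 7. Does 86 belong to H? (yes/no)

86 ∈ ⟨138⟩ iff 86^7 ≡ 1 (mod 379), since |⟨138⟩| = 7.
86^7 mod 379 = 1.
Since 1 = 1, 86 lies in the subgroup.

yes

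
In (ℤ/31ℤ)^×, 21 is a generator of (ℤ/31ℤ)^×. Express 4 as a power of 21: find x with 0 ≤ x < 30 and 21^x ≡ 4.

12

Successive powers of 21 modulo 31:
  21^0=1  21^1=21  21^2=7  21^3=23  21^4=18  21^5=6
  21^6=2  21^7=11  21^8=14  21^9=15  21^10=5  21^11=12
  21^12=4
So 21^12 ≡ 4 (mod 31), giving x = 12.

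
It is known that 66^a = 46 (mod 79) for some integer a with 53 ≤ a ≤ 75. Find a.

72

Compute 66^53 mod 79 = 75, then multiply by 66 repeatedly:
  66^53=75  66^54=52  66^55=35  66^56=19  66^57=69
  66^58=51  66^59=48  66^60=8  66^61=54  66^62=9
  66^63=41  66^64=20  66^65=56  66^66=62  66^67=63
  66^68=50  66^69=61  66^70=76  66^71=39  66^72=46
Found 46 at exponent 72.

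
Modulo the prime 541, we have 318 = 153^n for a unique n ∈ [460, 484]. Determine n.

479

Compute 153^460 mod 541 = 58, then multiply by 153 repeatedly:
  153^460=58  153^461=218  153^462=353  153^463=450  153^464=143
  153^465=239  153^466=320  153^467=270  153^468=194  153^469=468
  153^470=192  153^471=162  153^472=441  153^473=389  153^474=7
  153^475=530  153^476=481  153^477=17  153^478=437  153^479=318
Found 318 at exponent 479.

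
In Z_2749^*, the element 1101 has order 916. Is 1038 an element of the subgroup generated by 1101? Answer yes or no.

1038 ∈ ⟨1101⟩ iff 1038^916 ≡ 1 (mod 2749), since |⟨1101⟩| = 916.
1038^916 mod 2749 = 1.
Since 1 = 1, 1038 lies in the subgroup.

yes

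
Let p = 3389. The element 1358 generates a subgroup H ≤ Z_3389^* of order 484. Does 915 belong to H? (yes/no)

915 ∈ ⟨1358⟩ iff 915^484 ≡ 1 (mod 3389), since |⟨1358⟩| = 484.
915^484 mod 3389 = 948.
Since 948 ≠ 1, 915 does not lie in the subgroup.

no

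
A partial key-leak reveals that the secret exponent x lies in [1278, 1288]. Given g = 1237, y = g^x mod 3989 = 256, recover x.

1280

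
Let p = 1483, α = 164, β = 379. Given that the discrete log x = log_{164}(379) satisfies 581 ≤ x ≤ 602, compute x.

584

Compute 164^581 mod 1483 = 1339, then multiply by 164 repeatedly:
  164^581=1339  164^582=112  164^583=572  164^584=379
Found 379 at exponent 584.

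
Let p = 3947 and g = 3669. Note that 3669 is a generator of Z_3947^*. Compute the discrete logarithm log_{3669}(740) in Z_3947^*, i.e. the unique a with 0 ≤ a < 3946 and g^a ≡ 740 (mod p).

163

Baby-step giant-step with m = ceil(sqrt(3946)) = 63.
Baby table (3669^j mod 3947 for j=0..62):
  0:1  1:3669  2:2291  3:2516  4:3118  5:1536  6:3215  7:2199
  8:463  9:1537  10:2937  11:543  12:2979  13:708  14:526  15:3758
  16:1231  17:1171  18:2063  19:2748  20:1774  21:203  22:2771  23:3274
  24:1585  25:1434  26:3942  27:1390  28:386  29:3208  30:198  31:214
  32:3660  33:846  34:1632  35:209  36:1103  37:1232  38:893  39:407
  40:1317  41:945  42:1739  43:2039  44:1526  45:2048  46:2971  47:2932
  48:1933  49:3365  50:3916  51:724  52:25  53:944  54:2017  55:3695
  56:2957  57:2877  58:1435  59:3664  60:3681  61:2902  62:2379
Giant step factor: 3669^(-63) ≡ 412 (mod 3947).
Scan 740·412^i mod 3947 for i = 0, 1, …:
  i=0: 740   i=1: 961   i=2: 1232
Match at i=2, j=37: a = 2·63 + 37 = 163.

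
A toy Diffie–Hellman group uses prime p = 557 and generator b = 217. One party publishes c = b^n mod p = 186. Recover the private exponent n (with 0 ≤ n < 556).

Baby-step giant-step with m = ceil(sqrt(556)) = 24.
Baby table (217^j mod 557 for j=0..23):
  0:1  1:217  2:301  3:148  4:367  5:545  6:181  7:287
  8:452  9:52  10:144  11:56  12:455  13:146  14:490  15:500
  16:442  17:110  18:476  19:247  20:127  21:266  22:351  23:415
Giant step factor: 217^(-24) ≡ 28 (mod 557).
Scan 186·28^i mod 557 for i = 0, 1, …:
  i=0: 186   i=1: 195   i=2: 447   i=3: 262
  i=4: 95   i=5: 432   i=6: 399   i=7: 32
  i=8: 339   i=9: 23     …   i=13: 428
  i=14: 287
Match at i=14, j=7: n = 14·24 + 7 = 343.

343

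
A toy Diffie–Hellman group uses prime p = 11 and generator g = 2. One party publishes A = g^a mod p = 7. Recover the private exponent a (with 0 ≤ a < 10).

7

Successive powers of 2 modulo 11:
  2^0=1  2^1=2  2^2=4  2^3=8  2^4=5  2^5=10
  2^6=9  2^7=7
So 2^7 ≡ 7 (mod 11), giving a = 7.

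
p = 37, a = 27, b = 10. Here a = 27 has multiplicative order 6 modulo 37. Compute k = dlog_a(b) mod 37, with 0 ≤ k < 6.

Successive powers of 27 modulo 37:
  27^0=1  27^1=27  27^2=26  27^3=36  27^4=10
So 27^4 ≡ 10 (mod 37), giving k = 4.

4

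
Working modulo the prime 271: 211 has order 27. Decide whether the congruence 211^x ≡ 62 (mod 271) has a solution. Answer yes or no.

no

62 ∈ ⟨211⟩ iff 62^27 ≡ 1 (mod 271), since |⟨211⟩| = 27.
62^27 mod 271 = 10.
Since 10 ≠ 1, 62 does not lie in the subgroup.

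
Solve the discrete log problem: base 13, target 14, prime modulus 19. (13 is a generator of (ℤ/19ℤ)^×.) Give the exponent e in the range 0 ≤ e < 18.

5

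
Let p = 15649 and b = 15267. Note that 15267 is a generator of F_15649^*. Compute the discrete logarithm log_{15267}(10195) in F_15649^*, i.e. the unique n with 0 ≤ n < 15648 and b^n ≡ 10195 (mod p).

Baby-step giant-step with m = ceil(sqrt(15648)) = 126.
Baby table (15267^j mod 15649 for j=0..125):
  0:1  1:15267  2:5083  3:14419  4:390  5:7510  6:10596  7:5419
  8:11259  9:2537  10:1104  11:795  12:9290  13:3543  14:8037  15:12719
  16:8181  17:4658  18:4630  19:15326  20:13843  21:1336  22:6065  23:14871
  24:15514  25:4623  26:2351  27:9560  28:9946  29:3335  30:9248  31:3938
  32:13637  33:1783  34:7450  35:2218  36:13419  37:6814  38:10435  39:4325
  40:6644  41:12779  42:910  43:12307  44:9075  45:7428  46:10622  47:11136
  48:2576  49:1855  50:11244  51:8267  52:3104  53:3596  54:3440  55:436
  56:5587  57:9679  58:11435  59:13550  60:3719  61:3401  62:15334  63:10787
  64:10702  65:11874  66:2342  67:12998  68:11146  69:14405  70:5738  71:14593
  72:12167  73:15608  74:13  75:10683  76:3483  77:15308  78:5070  79:3736
  80:12556  81:7851  82:5526  83:1683  84:14352  85:10335  86:11227  87:14761
  88:10587  89:8857  90:12459  91:13607  92:13243  93:11450  94:7820  95:1719
  96:600  97:5535  98:13894  99:13152  100:14914  101:14737  102:4106  103:12057
  104:10681  105:4247  106:5142  107:7530  108:2956  109:13185  110:2308  111:10337
  112:10463  113:9278  114:8127  115:9637  116:11830  117:3501  118:8432  119:2670
  120:12894  121:3927  122:2190  123:8466  124:5331  125:13577
Giant step factor: 15267^(-126) ≡ 3462 (mod 15649).
Scan 10195·3462^i mod 15649 for i = 0, 1, …:
  i=0: 10195   i=1: 6595   i=2: 15648   i=3: 12187
  i=4: 1690   i=5: 13703   i=6: 7667   i=7: 2450
  i=8: 142   i=9: 6485     …   i=63: 13934
  i=64: 9290
Match at i=64, j=12: n = 64·126 + 12 = 8076.

8076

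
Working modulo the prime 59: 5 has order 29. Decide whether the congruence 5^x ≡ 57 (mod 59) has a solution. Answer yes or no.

yes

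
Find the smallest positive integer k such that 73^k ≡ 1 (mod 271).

270

The order of 73 must divide p − 1 = 270 = 2 · 3^3 · 5.
Divisors: 1, 2, 3, 5, 6, 9, 10, 15, 18, 27, 30, 45, 54, 90, 135, 270.
Check each in increasing order: 73^1 ≡ 73;  73^2 ≡ 180;  73^3 ≡ 132;  73^5 ≡ 183;  73^6 ≡ 80;  73^9 ≡ 262;  73^10 ≡ 156;  73^15 ≡ 93;  73^18 ≡ 81;  73^27 ≡ 84;  73^30 ≡ 248;  73^45 ≡ 29;  73^54 ≡ 10;  73^90 ≡ 28;  73^135 ≡ 270;  73^270 ≡ 1.
Smallest exponent giving 1 is 270.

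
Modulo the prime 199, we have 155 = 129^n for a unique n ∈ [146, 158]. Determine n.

148

Compute 129^146 mod 199 = 51, then multiply by 129 repeatedly:
  129^146=51  129^147=12  129^148=155
Found 155 at exponent 148.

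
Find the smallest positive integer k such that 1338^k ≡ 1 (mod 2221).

370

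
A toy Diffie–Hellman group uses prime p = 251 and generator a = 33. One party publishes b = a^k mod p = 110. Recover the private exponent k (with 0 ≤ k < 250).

Baby-step giant-step with m = ceil(sqrt(250)) = 16.
Baby table (33^j mod 251 for j=0..15):
  0:1  1:33  2:85  3:44  4:197  5:226  6:179  7:134
  8:155  9:95  10:123  11:43  12:164  13:141  14:135  15:188
Giant step factor: 33^(-16) ≡ 152 (mod 251).
Scan 110·152^i mod 251 for i = 0, 1, …:
  i=0: 110   i=1: 154   i=2: 65   i=3: 91
  i=4: 27   i=5: 88   i=6: 73   i=7: 52
  i=8: 123
Match at i=8, j=10: k = 8·16 + 10 = 138.

138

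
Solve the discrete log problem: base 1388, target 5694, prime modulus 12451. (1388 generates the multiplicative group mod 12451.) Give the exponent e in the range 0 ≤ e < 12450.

Baby-step giant-step with m = ceil(sqrt(12450)) = 112.
Baby table (1388^j mod 12451 for j=0..111):
  0:1  1:1388  2:9090  3:4057  4:3264  5:10719  6:11478  7:6635
  8:8091  9:11957  10:11584  11:4351  12:453  13:6214  14:8940  15:7524
  16:9374  17:12268  18:7467  19:4964  20:4629  21:336  22:5681  23:3745
  24:5993  25:1016  26:3245  27:9249  28:631  29:4258  30:8330  31:7512
  32:5169  33:2796  34:8587  35:3149  36:511  37:12012  38:767  39:6261
  40:11921  41:11420  42:837  43:3813  44:769  45:9037  46:5199  47:7083
  48:7365  49:349  50:11274  51:9856  52:8930  53:6095  54:5631  55:9051
  56:12180  57:9833  58:1908  59:8692  60:11928  61:8685  62:2212  63:7310
  64:11166  65:9364  66:10839  67:3724  68:1747  69:9342  70:5205  71:2960
  72:12101  73:12240  74:5956  75:11915  76:3092  77:8552  78:4373  79:6087
  80:6978  81:11037  82:4626  83:8623  84:3313  85:4025  86:8652  87:6212
  88:6164  89:1795  90:1260  91:5740  92:10931  93:6910  94:3810  95:9056
  96:6669  97:5479  98:9742  99:110  100:3268  101:3820  102:10485  103:10412
  104:8696  105:5029  106:7692  107:5989  108:7915  109:4238  110:5472  111:26
Giant step factor: 1388^(-112) ≡ 11575 (mod 12451).
Scan 5694·11575^i mod 12451 for i = 0, 1, …:
  i=0: 5694   i=1: 4907   i=2: 9514   i=3: 7906
  i=4: 9551   i=5: 396   i=6: 1732   i=7: 1790
  i=8: 786   i=9: 8720     …   i=60: 2254
  i=61: 5205
Match at i=61, j=70: e = 61·112 + 70 = 6902.

6902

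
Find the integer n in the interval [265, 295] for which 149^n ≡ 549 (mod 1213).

Compute 149^265 mod 1213 = 880, then multiply by 149 repeatedly:
  149^265=880  149^266=116  149^267=302  149^268=117  149^269=451
  149^270=484  149^271=549
Found 549 at exponent 271.

271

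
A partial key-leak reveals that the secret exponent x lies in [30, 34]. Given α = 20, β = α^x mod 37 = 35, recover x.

31

Compute 20^30 mod 37 = 11, then multiply by 20 repeatedly:
  20^30=11  20^31=35
Found 35 at exponent 31.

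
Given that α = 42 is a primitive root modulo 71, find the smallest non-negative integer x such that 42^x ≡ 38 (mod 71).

24

Successive powers of 42 modulo 71:
  42^0=1  42^1=42  42^2=60  42^3=35  42^4=50  42^5=41
  42^6=18  42^7=46  42^8=15  42^9=62  42^10=48  42^11=28
  42^12=40  42^13=47  42^14=57  42^15=51  42^16=12  42^17=7
  42^18=10  42^19=65  42^20=32  42^21=66  42^22=3  42^23=55
  42^24=38
So 42^24 ≡ 38 (mod 71), giving x = 24.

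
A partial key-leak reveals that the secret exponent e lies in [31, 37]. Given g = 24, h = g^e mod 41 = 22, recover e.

Compute 24^31 mod 41 = 11, then multiply by 24 repeatedly:
  24^31=11  24^32=18  24^33=22
Found 22 at exponent 33.

33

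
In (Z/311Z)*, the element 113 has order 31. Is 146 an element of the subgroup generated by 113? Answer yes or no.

146 ∈ ⟨113⟩ iff 146^31 ≡ 1 (mod 311), since |⟨113⟩| = 31.
146^31 mod 311 = 1.
Since 1 = 1, 146 lies in the subgroup.

yes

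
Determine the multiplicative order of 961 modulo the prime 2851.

285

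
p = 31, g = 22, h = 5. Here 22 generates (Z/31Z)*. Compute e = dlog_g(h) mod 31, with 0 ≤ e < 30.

10

Successive powers of 22 modulo 31:
  22^0=1  22^1=22  22^2=19  22^3=15  22^4=20  22^5=6
  22^6=8  22^7=21  22^8=28  22^9=27  22^10=5
So 22^10 ≡ 5 (mod 31), giving e = 10.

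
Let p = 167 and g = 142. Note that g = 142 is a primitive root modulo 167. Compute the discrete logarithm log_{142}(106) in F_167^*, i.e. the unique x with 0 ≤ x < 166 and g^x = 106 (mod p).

Baby-step giant-step with m = ceil(sqrt(166)) = 13.
Baby table (142^j mod 167 for j=0..12):
  0:1  1:142  2:124  3:73  4:12  5:34  6:152  7:41
  8:144  9:74  10:154  11:158  12:58
Giant step factor: 142^(-13) ≡ 104 (mod 167).
Scan 106·104^i mod 167 for i = 0, 1, …:
  i=0: 106   i=1: 2   i=2: 41
Match at i=2, j=7: x = 2·13 + 7 = 33.

33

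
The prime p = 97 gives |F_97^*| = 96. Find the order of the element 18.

16

The order of 18 must divide p − 1 = 96 = 2^5 · 3.
Divisors: 1, 2, 3, 4, 6, 8, 12, 16, 24, 32, 48, 96.
Check each in increasing order: 18^1 ≡ 18;  18^2 ≡ 33;  18^3 ≡ 12;  18^4 ≡ 22;  18^6 ≡ 47;  18^8 ≡ 96;  18^12 ≡ 75;  18^16 ≡ 1.
Smallest exponent giving 1 is 16.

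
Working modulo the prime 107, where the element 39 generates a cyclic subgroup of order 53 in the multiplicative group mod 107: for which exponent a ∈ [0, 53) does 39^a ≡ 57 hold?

27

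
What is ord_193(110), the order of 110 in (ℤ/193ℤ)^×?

96

The order of 110 must divide p − 1 = 192 = 2^6 · 3.
Divisors: 1, 2, 3, 4, 6, 8, 12, 16, 24, 32, 48, 64, 96, 192.
Check each in increasing order: 110^1 ≡ 110;  110^2 ≡ 134;  110^3 ≡ 72;  110^4 ≡ 7;  110^6 ≡ 166;  110^8 ≡ 49;  110^12 ≡ 150;  110^16 ≡ 85;  110^24 ≡ 112;  110^32 ≡ 84;  110^48 ≡ 192;  110^64 ≡ 108;  110^96 ≡ 1.
Smallest exponent giving 1 is 96.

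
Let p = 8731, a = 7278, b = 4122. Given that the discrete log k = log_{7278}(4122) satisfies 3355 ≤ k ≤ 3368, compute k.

Compute 7278^3355 mod 8731 = 7947, then multiply by 7278 repeatedly:
  7278^3355=7947  7278^3356=4122
Found 4122 at exponent 3356.

3356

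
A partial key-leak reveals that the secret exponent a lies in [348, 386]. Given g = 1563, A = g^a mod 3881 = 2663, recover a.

Compute 1563^348 mod 3881 = 1369, then multiply by 1563 repeatedly:
  1563^348=1369  1563^349=1316  1563^350=3859  1563^351=543  1563^352=2651
  1563^353=2486  1563^354=737  1563^355=3155  1563^356=2395  1563^357=2101
  1563^358=537  1563^359=1035  1563^360=3209  1563^361=1415  1563^362=3356
  1563^363=2197  1563^364=3107  1563^365=1110  1563^366=123  1563^367=2080
  1563^368=2643  1563^369=1625  1563^370=1701  1563^371=178  1563^372=2663
Found 2663 at exponent 372.

372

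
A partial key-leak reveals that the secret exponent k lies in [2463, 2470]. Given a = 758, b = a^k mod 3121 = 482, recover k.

Compute 758^2463 mod 3121 = 2924, then multiply by 758 repeatedly:
  758^2463=2924  758^2464=482
Found 482 at exponent 2464.

2464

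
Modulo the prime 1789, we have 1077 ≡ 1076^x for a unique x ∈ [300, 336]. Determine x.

333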